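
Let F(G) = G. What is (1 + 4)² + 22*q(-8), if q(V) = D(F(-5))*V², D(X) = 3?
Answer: 4249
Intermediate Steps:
q(V) = 3*V²
(1 + 4)² + 22*q(-8) = (1 + 4)² + 22*(3*(-8)²) = 5² + 22*(3*64) = 25 + 22*192 = 25 + 4224 = 4249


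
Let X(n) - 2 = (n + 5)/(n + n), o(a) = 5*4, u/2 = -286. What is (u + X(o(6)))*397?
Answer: -1808335/8 ≈ -2.2604e+5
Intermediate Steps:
u = -572 (u = 2*(-286) = -572)
o(a) = 20
X(n) = 2 + (5 + n)/(2*n) (X(n) = 2 + (n + 5)/(n + n) = 2 + (5 + n)/((2*n)) = 2 + (5 + n)*(1/(2*n)) = 2 + (5 + n)/(2*n))
(u + X(o(6)))*397 = (-572 + (5/2)*(1 + 20)/20)*397 = (-572 + (5/2)*(1/20)*21)*397 = (-572 + 21/8)*397 = -4555/8*397 = -1808335/8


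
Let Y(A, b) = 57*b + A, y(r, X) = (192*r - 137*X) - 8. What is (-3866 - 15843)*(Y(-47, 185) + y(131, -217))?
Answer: -1288397039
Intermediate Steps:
y(r, X) = -8 - 137*X + 192*r (y(r, X) = (-137*X + 192*r) - 8 = -8 - 137*X + 192*r)
Y(A, b) = A + 57*b
(-3866 - 15843)*(Y(-47, 185) + y(131, -217)) = (-3866 - 15843)*((-47 + 57*185) + (-8 - 137*(-217) + 192*131)) = -19709*((-47 + 10545) + (-8 + 29729 + 25152)) = -19709*(10498 + 54873) = -19709*65371 = -1288397039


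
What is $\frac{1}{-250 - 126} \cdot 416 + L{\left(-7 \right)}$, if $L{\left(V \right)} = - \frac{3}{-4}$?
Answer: $- \frac{67}{188} \approx -0.35638$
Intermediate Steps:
$L{\left(V \right)} = \frac{3}{4}$ ($L{\left(V \right)} = \left(-3\right) \left(- \frac{1}{4}\right) = \frac{3}{4}$)
$\frac{1}{-250 - 126} \cdot 416 + L{\left(-7 \right)} = \frac{1}{-250 - 126} \cdot 416 + \frac{3}{4} = \frac{1}{-376} \cdot 416 + \frac{3}{4} = \left(- \frac{1}{376}\right) 416 + \frac{3}{4} = - \frac{52}{47} + \frac{3}{4} = - \frac{67}{188}$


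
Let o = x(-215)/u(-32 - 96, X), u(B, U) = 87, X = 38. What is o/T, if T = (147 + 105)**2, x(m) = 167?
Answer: 167/5524848 ≈ 3.0227e-5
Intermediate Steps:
o = 167/87 ≈ 1.9195
T = 63504 (T = 252**2 = 63504)
o/T = (167/87)/63504 = (167/87)*(1/63504) = 167/5524848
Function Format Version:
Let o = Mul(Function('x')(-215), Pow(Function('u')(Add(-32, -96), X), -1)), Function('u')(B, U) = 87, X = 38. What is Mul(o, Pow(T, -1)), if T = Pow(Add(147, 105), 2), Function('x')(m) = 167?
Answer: Rational(167, 5524848) ≈ 3.0227e-5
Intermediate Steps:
o = Rational(167, 87) (o = Mul(167, Pow(87, -1)) = Mul(167, Rational(1, 87)) = Rational(167, 87) ≈ 1.9195)
T = 63504 (T = Pow(252, 2) = 63504)
Mul(o, Pow(T, -1)) = Mul(Rational(167, 87), Pow(63504, -1)) = Mul(Rational(167, 87), Rational(1, 63504)) = Rational(167, 5524848)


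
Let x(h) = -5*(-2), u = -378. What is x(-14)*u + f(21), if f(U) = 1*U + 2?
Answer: -3757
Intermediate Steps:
f(U) = 2 + U (f(U) = U + 2 = 2 + U)
x(h) = 10
x(-14)*u + f(21) = 10*(-378) + (2 + 21) = -3780 + 23 = -3757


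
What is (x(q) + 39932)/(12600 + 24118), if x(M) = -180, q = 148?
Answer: 19876/18359 ≈ 1.0826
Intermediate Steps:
(x(q) + 39932)/(12600 + 24118) = (-180 + 39932)/(12600 + 24118) = 39752/36718 = 39752*(1/36718) = 19876/18359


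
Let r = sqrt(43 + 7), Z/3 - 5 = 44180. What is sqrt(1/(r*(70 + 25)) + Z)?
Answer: sqrt(4785235500 + 38*sqrt(2))/190 ≈ 364.08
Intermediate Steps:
Z = 132555 (Z = 15 + 3*44180 = 15 + 132540 = 132555)
r = 5*sqrt(2) (r = sqrt(50) = 5*sqrt(2) ≈ 7.0711)
sqrt(1/(r*(70 + 25)) + Z) = sqrt(1/((5*sqrt(2))*(70 + 25)) + 132555) = sqrt(1/((5*sqrt(2))*95) + 132555) = sqrt(1/(475*sqrt(2)) + 132555) = sqrt(sqrt(2)/950 + 132555) = sqrt(132555 + sqrt(2)/950)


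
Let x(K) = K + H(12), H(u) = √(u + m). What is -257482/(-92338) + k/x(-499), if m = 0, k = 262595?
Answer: -6017695436096/11495573141 - 525190*√3/248989 ≈ -527.13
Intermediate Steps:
H(u) = √u (H(u) = √(u + 0) = √u)
x(K) = K + 2*√3 (x(K) = K + √12 = K + 2*√3)
-257482/(-92338) + k/x(-499) = -257482/(-92338) + 262595/(-499 + 2*√3) = -257482*(-1/92338) + 262595/(-499 + 2*√3) = 128741/46169 + 262595/(-499 + 2*√3)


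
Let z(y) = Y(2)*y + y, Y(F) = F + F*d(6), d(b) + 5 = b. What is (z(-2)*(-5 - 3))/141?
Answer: 80/141 ≈ 0.56738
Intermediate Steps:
d(b) = -5 + b
Y(F) = 2*F (Y(F) = F + F*(-5 + 6) = F + F*1 = F + F = 2*F)
z(y) = 5*y (z(y) = (2*2)*y + y = 4*y + y = 5*y)
(z(-2)*(-5 - 3))/141 = ((5*(-2))*(-5 - 3))/141 = -10*(-8)*(1/141) = 80*(1/141) = 80/141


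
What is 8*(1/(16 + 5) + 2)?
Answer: 344/21 ≈ 16.381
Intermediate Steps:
8*(1/(16 + 5) + 2) = 8*(1/21 + 2) = 8*(43/21) = 344/21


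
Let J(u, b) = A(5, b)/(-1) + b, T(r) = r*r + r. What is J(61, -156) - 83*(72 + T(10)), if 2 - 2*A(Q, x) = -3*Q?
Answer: -30541/2 ≈ -15271.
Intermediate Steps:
A(Q, x) = 1 + 3*Q/2 (A(Q, x) = 1 - (-3)*Q/2 = 1 + 3*Q/2)
T(r) = r + r² (T(r) = r² + r = r + r²)
J(u, b) = -17/2 + b (J(u, b) = (1 + (3/2)*5)/(-1) + b = -(1 + 15/2) + b = -1*17/2 + b = -17/2 + b)
J(61, -156) - 83*(72 + T(10)) = (-17/2 - 156) - 83*(72 + 10*(1 + 10)) = -329/2 - 83*(72 + 10*11) = -329/2 - 83*(72 + 110) = -329/2 - 83*182 = -329/2 - 1*15106 = -329/2 - 15106 = -30541/2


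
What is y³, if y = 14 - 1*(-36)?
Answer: 125000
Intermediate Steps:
y = 50 (y = 14 + 36 = 50)
y³ = 50³ = 125000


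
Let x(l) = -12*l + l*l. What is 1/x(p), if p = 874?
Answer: 1/753388 ≈ 1.3273e-6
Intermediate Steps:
x(l) = l² - 12*l (x(l) = -12*l + l² = l² - 12*l)
1/x(p) = 1/(874*(-12 + 874)) = 1/(874*862) = 1/753388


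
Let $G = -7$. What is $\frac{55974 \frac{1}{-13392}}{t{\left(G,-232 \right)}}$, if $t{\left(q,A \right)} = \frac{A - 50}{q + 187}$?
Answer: $\frac{46645}{17484} \approx 2.6679$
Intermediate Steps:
$t{\left(q,A \right)} = \frac{-50 + A}{187 + q}$
$\frac{55974 \frac{1}{-13392}}{t{\left(G,-232 \right)}} = \frac{55974 \frac{1}{-13392}}{\frac{1}{187 - 7} \left(-50 - 232\right)} = \frac{55974 \left(- \frac{1}{13392}\right)}{\frac{1}{180} \left(-282\right)} = - \frac{9329}{2232 \cdot \frac{1}{180} \left(-282\right)} = - \frac{9329}{2232 \left(- \frac{47}{30}\right)} = \left(- \frac{9329}{2232}\right) \left(- \frac{30}{47}\right) = \frac{46645}{17484}$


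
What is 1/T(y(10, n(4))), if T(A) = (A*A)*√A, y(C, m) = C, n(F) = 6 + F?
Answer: √10/1000 ≈ 0.0031623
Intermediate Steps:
T(A) = A^(5/2) (T(A) = A²*√A = A^(5/2))
1/T(y(10, n(4))) = 1/(10^(5/2)) = 1/(100*√10) = √10/1000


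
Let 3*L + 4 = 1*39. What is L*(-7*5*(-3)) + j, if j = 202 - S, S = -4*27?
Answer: 1535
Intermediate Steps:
S = -108
L = 35/3 (L = -4/3 + (1*39)/3 = -4/3 + (⅓)*39 = -4/3 + 13 = 35/3 ≈ 11.667)
j = 310 (j = 202 - 1*(-108) = 202 + 108 = 310)
L*(-7*5*(-3)) + j = 35*(-7*5*(-3))/3 + 310 = 35*(-35*(-3))/3 + 310 = (35/3)*105 + 310 = 1225 + 310 = 1535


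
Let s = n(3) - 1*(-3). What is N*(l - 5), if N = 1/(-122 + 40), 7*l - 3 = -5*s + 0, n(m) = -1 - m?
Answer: 27/574 ≈ 0.047038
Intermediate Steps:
s = -1 (s = (-1 - 1*3) - 1*(-3) = (-1 - 3) + 3 = -4 + 3 = -1)
l = 8/7 (l = 3/7 + (-5*(-1) + 0)/7 = 3/7 + (5 + 0)/7 = 3/7 + (⅐)*5 = 3/7 + 5/7 = 8/7 ≈ 1.1429)
N = -1/82 (N = 1/(-82) = -1/82 ≈ -0.012195)
N*(l - 5) = -(8/7 - 5)/82 = -1/82*(-27/7) = 27/574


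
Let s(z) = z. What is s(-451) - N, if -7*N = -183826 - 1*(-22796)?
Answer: -164187/7 ≈ -23455.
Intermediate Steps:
N = 161030/7 (N = -(-183826 - 1*(-22796))/7 = -(-183826 + 22796)/7 = -1/7*(-161030) = 161030/7 ≈ 23004.)
s(-451) - N = -451 - 1*161030/7 = -451 - 161030/7 = -164187/7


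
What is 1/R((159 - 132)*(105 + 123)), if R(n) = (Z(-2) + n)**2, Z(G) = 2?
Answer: 1/37920964 ≈ 2.6371e-8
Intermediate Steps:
R(n) = (2 + n)**2
1/R((159 - 132)*(105 + 123)) = 1/((2 + (159 - 132)*(105 + 123))**2) = 1/((2 + 27*228)**2) = 1/((2 + 6156)**2) = 1/(6158**2) = 1/37920964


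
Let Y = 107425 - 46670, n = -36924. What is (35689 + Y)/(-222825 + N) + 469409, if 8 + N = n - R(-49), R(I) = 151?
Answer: 10166921494/21659 ≈ 4.6941e+5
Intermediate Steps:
Y = 60755
N = -37083 (N = -8 + (-36924 - 1*151) = -8 + (-36924 - 151) = -8 - 37075 = -37083)
(35689 + Y)/(-222825 + N) + 469409 = (35689 + 60755)/(-222825 - 37083) + 469409 = 96444/(-259908) + 469409 = 96444*(-1/259908) + 469409 = -8037/21659 + 469409 = 10166921494/21659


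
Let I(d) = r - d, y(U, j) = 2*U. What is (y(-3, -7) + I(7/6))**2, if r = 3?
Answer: 625/36 ≈ 17.361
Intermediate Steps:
I(d) = 3 - d
(y(-3, -7) + I(7/6))**2 = (2*(-3) + (3 - 7/6))**2 = (-6 + (3 - 7/6))**2 = (-6 + 11/6)**2 = (-25/6)**2 = 625/36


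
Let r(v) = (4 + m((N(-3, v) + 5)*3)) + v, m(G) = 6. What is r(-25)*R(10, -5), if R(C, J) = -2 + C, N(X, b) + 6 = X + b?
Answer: -120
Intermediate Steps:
N(X, b) = -6 + X + b (N(X, b) = -6 + (X + b) = -6 + X + b)
r(v) = 10 + v (r(v) = (4 + 6) + v = 10 + v)
r(-25)*R(10, -5) = (10 - 25)*(-2 + 10) = -15*8 = -120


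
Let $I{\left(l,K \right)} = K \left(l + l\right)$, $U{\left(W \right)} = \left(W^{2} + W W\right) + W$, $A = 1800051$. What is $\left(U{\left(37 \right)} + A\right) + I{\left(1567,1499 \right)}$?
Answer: $6500692$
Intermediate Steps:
$U{\left(W \right)} = W + 2 W^{2}$ ($U{\left(W \right)} = \left(W^{2} + W^{2}\right) + W = 2 W^{2} + W = W + 2 W^{2}$)
$I{\left(l,K \right)} = 2 K l$ ($I{\left(l,K \right)} = K 2 l = 2 K l$)
$\left(U{\left(37 \right)} + A\right) + I{\left(1567,1499 \right)} = \left(37 \left(1 + 2 \cdot 37\right) + 1800051\right) + 2 \cdot 1499 \cdot 1567 = \left(37 \left(1 + 74\right) + 1800051\right) + 4697866 = \left(37 \cdot 75 + 1800051\right) + 4697866 = \left(2775 + 1800051\right) + 4697866 = 1802826 + 4697866 = 6500692$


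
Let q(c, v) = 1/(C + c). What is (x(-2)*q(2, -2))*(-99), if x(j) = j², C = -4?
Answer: 198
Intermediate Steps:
q(c, v) = 1/(-4 + c)
(x(-2)*q(2, -2))*(-99) = ((-2)²/(-4 + 2))*(-99) = (4/(-2))*(-99) = (4*(-½))*(-99) = -2*(-99) = 198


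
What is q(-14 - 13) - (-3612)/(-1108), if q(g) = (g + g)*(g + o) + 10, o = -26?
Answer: 794641/277 ≈ 2868.7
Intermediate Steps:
q(g) = 10 + 2*g*(-26 + g) (q(g) = (g + g)*(g - 26) + 10 = (2*g)*(-26 + g) + 10 = 2*g*(-26 + g) + 10 = 10 + 2*g*(-26 + g))
q(-14 - 13) - (-3612)/(-1108) = (10 - 52*(-14 - 13) + 2*(-14 - 13)²) - (-3612)/(-1108) = (10 - 52*(-27) + 2*(-27)²) - (-3612)*(-1)/1108 = (10 + 1404 + 2*729) - 1*903/277 = (10 + 1404 + 1458) - 903/277 = 2872 - 903/277 = 794641/277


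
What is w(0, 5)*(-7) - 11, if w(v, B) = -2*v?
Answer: -11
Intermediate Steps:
w(0, 5)*(-7) - 11 = -2*0*(-7) - 11 = 0*(-7) - 11 = 0 - 11 = -11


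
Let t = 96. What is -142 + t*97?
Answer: 9170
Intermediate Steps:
-142 + t*97 = -142 + 96*97 = -142 + 9312 = 9170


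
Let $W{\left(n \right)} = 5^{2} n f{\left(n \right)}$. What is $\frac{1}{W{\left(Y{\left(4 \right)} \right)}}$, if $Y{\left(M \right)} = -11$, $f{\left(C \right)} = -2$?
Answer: $\frac{1}{550} \approx 0.0018182$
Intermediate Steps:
$W{\left(n \right)} = - 50 n$ ($W{\left(n \right)} = 5^{2} n \left(-2\right) = 25 n \left(-2\right) = - 50 n$)
$\frac{1}{W{\left(Y{\left(4 \right)} \right)}} = \frac{1}{\left(-50\right) \left(-11\right)} = \frac{1}{550}$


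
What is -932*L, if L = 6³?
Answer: -201312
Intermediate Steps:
L = 216
-932*L = -932*216 = -201312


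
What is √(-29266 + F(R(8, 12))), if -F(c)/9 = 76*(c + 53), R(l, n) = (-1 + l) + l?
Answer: I*√75778 ≈ 275.28*I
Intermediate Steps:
R(l, n) = -1 + 2*l
F(c) = -36252 - 684*c (F(c) = -684*(c + 53) = -684*(53 + c) = -9*(4028 + 76*c) = -36252 - 684*c)
√(-29266 + F(R(8, 12))) = √(-29266 + (-36252 - 684*(-1 + 2*8))) = √(-29266 + (-36252 - 684*(-1 + 16))) = √(-29266 + (-36252 - 684*15)) = √(-29266 + (-36252 - 10260)) = √(-29266 - 46512) = √(-75778) = I*√75778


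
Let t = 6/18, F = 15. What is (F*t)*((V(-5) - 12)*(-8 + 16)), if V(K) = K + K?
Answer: -880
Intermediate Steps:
V(K) = 2*K
t = ⅓ (t = 6*(1/18) = ⅓ ≈ 0.33333)
(F*t)*((V(-5) - 12)*(-8 + 16)) = (15*(⅓))*((2*(-5) - 12)*(-8 + 16)) = 5*((-10 - 12)*8) = 5*(-22*8) = 5*(-176) = -880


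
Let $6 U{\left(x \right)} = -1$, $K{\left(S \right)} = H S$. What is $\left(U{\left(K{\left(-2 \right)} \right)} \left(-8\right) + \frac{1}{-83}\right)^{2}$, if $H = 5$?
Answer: $\frac{108241}{62001} \approx 1.7458$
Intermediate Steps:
$K{\left(S \right)} = 5 S$
$U{\left(x \right)} = - \frac{1}{6}$ ($U{\left(x \right)} = \frac{1}{6} \left(-1\right) = - \frac{1}{6}$)
$\left(U{\left(K{\left(-2 \right)} \right)} \left(-8\right) + \frac{1}{-83}\right)^{2} = \left(\left(- \frac{1}{6}\right) \left(-8\right) + \frac{1}{-83}\right)^{2} = \left(\frac{4}{3} - \frac{1}{83}\right)^{2} = \left(\frac{329}{249}\right)^{2} = \frac{108241}{62001}$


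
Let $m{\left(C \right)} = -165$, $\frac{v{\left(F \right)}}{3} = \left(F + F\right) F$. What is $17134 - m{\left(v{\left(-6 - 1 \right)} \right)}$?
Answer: $17299$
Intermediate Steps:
$v{\left(F \right)} = 6 F^{2}$ ($v{\left(F \right)} = 3 \left(F + F\right) F = 3 \cdot 2 F F = 3 \cdot 2 F^{2} = 6 F^{2}$)
$17134 - m{\left(v{\left(-6 - 1 \right)} \right)} = 17134 - -165 = 17134 + 165 = 17299$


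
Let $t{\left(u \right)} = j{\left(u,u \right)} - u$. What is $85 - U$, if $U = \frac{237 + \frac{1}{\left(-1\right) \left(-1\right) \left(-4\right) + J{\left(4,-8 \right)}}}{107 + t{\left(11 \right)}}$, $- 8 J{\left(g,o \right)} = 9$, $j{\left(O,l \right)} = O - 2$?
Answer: $\frac{50888}{615} \approx 82.745$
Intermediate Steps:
$j{\left(O,l \right)} = -2 + O$
$t{\left(u \right)} = -2$ ($t{\left(u \right)} = \left(-2 + u\right) - u = -2$)
$J{\left(g,o \right)} = - \frac{9}{8}$ ($J{\left(g,o \right)} = \left(- \frac{1}{8}\right) 9 = - \frac{9}{8}$)
$U = \frac{1387}{615}$ ($U = \frac{237 + \frac{1}{\left(-1\right) \left(-1\right) \left(-4\right) - \frac{9}{8}}}{107 - 2} = \frac{237 + \frac{1}{1 \left(-4\right) - \frac{9}{8}}}{105} = \left(237 + \frac{1}{-4 - \frac{9}{8}}\right) \frac{1}{105} = \left(237 + \frac{1}{- \frac{41}{8}}\right) \frac{1}{105} = \left(237 - \frac{8}{41}\right) \frac{1}{105} = \frac{9709}{41} \cdot \frac{1}{105} = \frac{1387}{615} \approx 2.2553$)
$85 - U = 85 - \frac{1387}{615} = \frac{50888}{615}$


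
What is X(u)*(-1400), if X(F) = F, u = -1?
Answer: 1400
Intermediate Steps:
X(u)*(-1400) = -1*(-1400) = 1400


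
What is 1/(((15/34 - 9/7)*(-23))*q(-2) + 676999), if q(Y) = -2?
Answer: 119/80558258 ≈ 1.4772e-6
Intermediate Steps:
1/(((15/34 - 9/7)*(-23))*q(-2) + 676999) = 1/(((15/34 - 9/7)*(-23))*(-2) + 676999) = 1/(-201/238*(-23)*(-2) + 676999) = 1/((4623/238)*(-2) + 676999) = 1/(-4623/119 + 676999) = 1/(80558258/119) = 119/80558258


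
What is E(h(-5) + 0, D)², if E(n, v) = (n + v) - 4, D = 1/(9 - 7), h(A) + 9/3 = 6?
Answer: ¼ ≈ 0.25000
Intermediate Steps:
h(A) = 3 (h(A) = -3 + 6 = 3)
D = ½ (D = 1/2 = ½ ≈ 0.50000)
E(n, v) = -4 + n + v
E(h(-5) + 0, D)² = (-4 + (3 + 0) + ½)² = (-4 + 3 + ½)² = (-½)² = ¼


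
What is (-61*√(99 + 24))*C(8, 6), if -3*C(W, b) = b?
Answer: 122*√123 ≈ 1353.0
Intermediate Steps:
C(W, b) = -b/3
(-61*√(99 + 24))*C(8, 6) = (-61*√(99 + 24))*(-⅓*6) = -61*√123*(-2) = 122*√123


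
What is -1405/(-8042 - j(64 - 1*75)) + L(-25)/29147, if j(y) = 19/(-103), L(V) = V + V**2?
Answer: 4714992305/24142664129 ≈ 0.19530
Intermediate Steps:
j(y) = -19/103 (j(y) = 19*(-1/103) = -19/103)
-1405/(-8042 - j(64 - 1*75)) + L(-25)/29147 = -1405/(-8042 - 1*(-19/103)) - 25*(1 - 25)/29147 = -1405/(-8042 + 19/103) - 25*(-24)*(1/29147) = -1405/(-828307/103) + 600*(1/29147) = -1405*(-103/828307) + 600/29147 = 144715/828307 + 600/29147 = 4714992305/24142664129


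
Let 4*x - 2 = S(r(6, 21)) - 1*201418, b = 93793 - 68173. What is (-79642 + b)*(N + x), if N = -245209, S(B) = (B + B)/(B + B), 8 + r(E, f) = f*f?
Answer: 31933781761/2 ≈ 1.5967e+10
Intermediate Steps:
r(E, f) = -8 + f**2 (r(E, f) = -8 + f*f = -8 + f**2)
S(B) = 1 (S(B) = (2*B)/((2*B)) = (2*B)*(1/(2*B)) = 1)
b = 25620
x = -201415/4 (x = 1/2 + (1 - 1*201418)/4 = 1/2 + (1 - 201418)/4 = 1/2 + (1/4)*(-201417) = 1/2 - 201417/4 = -201415/4 ≈ -50354.)
(-79642 + b)*(N + x) = (-79642 + 25620)*(-245209 - 201415/4) = -54022*(-1182251/4) = 31933781761/2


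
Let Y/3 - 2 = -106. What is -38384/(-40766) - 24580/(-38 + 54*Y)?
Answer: 412545126/172093669 ≈ 2.3972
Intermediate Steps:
Y = -312 (Y = 6 + 3*(-106) = 6 - 318 = -312)
-38384/(-40766) - 24580/(-38 + 54*Y) = -38384/(-40766) - 24580/(-38 + 54*(-312)) = -38384*(-1/40766) - 24580/(-38 - 16848) = 19192/20383 - 24580/(-16886) = 19192/20383 - 24580*(-1/16886) = 19192/20383 + 12290/8443 = 412545126/172093669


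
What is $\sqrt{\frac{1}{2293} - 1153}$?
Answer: $\frac{2 i \sqrt{1515574401}}{2293} \approx 33.956 i$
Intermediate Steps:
$\sqrt{\frac{1}{2293} - 1153} = \sqrt{- \frac{2643828}{2293}} = \frac{2 i \sqrt{1515574401}}{2293}$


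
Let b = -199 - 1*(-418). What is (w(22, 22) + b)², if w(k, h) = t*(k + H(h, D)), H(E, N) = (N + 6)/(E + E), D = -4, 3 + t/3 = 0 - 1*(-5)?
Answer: 14930496/121 ≈ 1.2339e+5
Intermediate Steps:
t = 6 (t = -9 + 3*(0 - 1*(-5)) = -9 + 3*(0 + 5) = -9 + 3*5 = -9 + 15 = 6)
H(E, N) = (6 + N)/(2*E) (H(E, N) = (6 + N)/((2*E)) = (6 + N)*(1/(2*E)) = (6 + N)/(2*E))
w(k, h) = 6*k + 6/h (w(k, h) = 6*(k + (6 - 4)/(2*h)) = 6*(k + (½)*2/h) = 6*(k + 1/h) = 6*k + 6/h)
b = 219 (b = -199 + 418 = 219)
(w(22, 22) + b)² = ((6*22 + 6/22) + 219)² = ((132 + 6*(1/22)) + 219)² = ((132 + 3/11) + 219)² = (1455/11 + 219)² = (3864/11)² = 14930496/121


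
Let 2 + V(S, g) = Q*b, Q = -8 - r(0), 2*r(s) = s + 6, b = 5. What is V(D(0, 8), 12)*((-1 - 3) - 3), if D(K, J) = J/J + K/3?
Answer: 399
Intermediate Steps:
r(s) = 3 + s/2 (r(s) = (s + 6)/2 = (6 + s)/2 = 3 + s/2)
Q = -11 (Q = -8 - (3 + (½)*0) = -8 - (3 + 0) = -8 - 1*3 = -8 - 3 = -11)
D(K, J) = 1 + K/3 (D(K, J) = 1 + K*(⅓) = 1 + K/3)
V(S, g) = -57 (V(S, g) = -2 - 11*5 = -2 - 55 = -57)
V(D(0, 8), 12)*((-1 - 3) - 3) = -57*((-1 - 3) - 3) = -57*(-4 - 3) = -57*(-7) = 399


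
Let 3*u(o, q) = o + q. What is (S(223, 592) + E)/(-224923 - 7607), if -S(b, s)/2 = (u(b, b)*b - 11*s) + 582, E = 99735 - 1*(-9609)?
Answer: -82348/348795 ≈ -0.23609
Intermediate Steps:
E = 109344 (E = 99735 + 9609 = 109344)
u(o, q) = o/3 + q/3 (u(o, q) = (o + q)/3 = o/3 + q/3)
S(b, s) = -1164 + 22*s - 4*b²/3 (S(b, s) = -2*(((b/3 + b/3)*b - 11*s) + 582) = -2*(((2*b/3)*b - 11*s) + 582) = -2*((2*b²/3 - 11*s) + 582) = -2*((-11*s + 2*b²/3) + 582) = -2*(582 - 11*s + 2*b²/3) = -1164 + 22*s - 4*b²/3)
(S(223, 592) + E)/(-224923 - 7607) = ((-1164 + 22*592 - 4/3*223²) + 109344)/(-224923 - 7607) = ((-1164 + 13024 - 4/3*49729) + 109344)/(-232530) = ((-1164 + 13024 - 198916/3) + 109344)*(-1/232530) = (-163336/3 + 109344)*(-1/232530) = (164696/3)*(-1/232530) = -82348/348795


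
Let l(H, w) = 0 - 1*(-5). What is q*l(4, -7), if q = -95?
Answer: -475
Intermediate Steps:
l(H, w) = 5 (l(H, w) = 0 + 5 = 5)
q*l(4, -7) = -95*5 = -475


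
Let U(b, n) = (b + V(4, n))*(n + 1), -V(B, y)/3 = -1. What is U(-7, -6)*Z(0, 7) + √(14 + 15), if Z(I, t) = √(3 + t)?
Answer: √29 + 20*√10 ≈ 68.631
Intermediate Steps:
V(B, y) = 3 (V(B, y) = -3*(-1) = 3)
U(b, n) = (1 + n)*(3 + b) (U(b, n) = (b + 3)*(n + 1) = (3 + b)*(1 + n) = (1 + n)*(3 + b))
U(-7, -6)*Z(0, 7) + √(14 + 15) = (3 - 7 + 3*(-6) - 7*(-6))*√(3 + 7) + √(14 + 15) = (3 - 7 - 18 + 42)*√10 + √29 = 20*√10 + √29 = √29 + 20*√10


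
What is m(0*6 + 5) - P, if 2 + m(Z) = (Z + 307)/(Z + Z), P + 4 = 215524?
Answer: -1077454/5 ≈ -2.1549e+5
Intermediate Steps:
P = 215520 (P = -4 + 215524 = 215520)
m(Z) = -2 + (307 + Z)/(2*Z) (m(Z) = -2 + (Z + 307)/(Z + Z) = -2 + (307 + Z)/((2*Z)) = -2 + (307 + Z)*(1/(2*Z)) = -2 + (307 + Z)/(2*Z))
m(0*6 + 5) - P = (307 - 3*(0*6 + 5))/(2*(0*6 + 5)) - 1*215520 = (307 - 3*(0 + 5))/(2*(0 + 5)) - 215520 = (½)*(307 - 3*5)/5 - 215520 = (½)*(⅕)*(307 - 15) - 215520 = (½)*(⅕)*292 - 215520 = 146/5 - 215520 = -1077454/5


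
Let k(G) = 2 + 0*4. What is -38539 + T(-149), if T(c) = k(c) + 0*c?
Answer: -38537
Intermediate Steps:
k(G) = 2 (k(G) = 2 + 0 = 2)
T(c) = 2 (T(c) = 2 + 0*c = 2 + 0 = 2)
-38539 + T(-149) = -38539 + 2 = -38537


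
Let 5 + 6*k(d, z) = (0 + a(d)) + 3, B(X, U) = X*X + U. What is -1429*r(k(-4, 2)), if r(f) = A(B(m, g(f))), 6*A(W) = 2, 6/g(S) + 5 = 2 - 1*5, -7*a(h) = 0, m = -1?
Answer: -1429/3 ≈ -476.33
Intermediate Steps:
a(h) = 0 (a(h) = -⅐*0 = 0)
g(S) = -¾ (g(S) = 6/(-5 + (2 - 1*5)) = 6/(-5 + (2 - 5)) = 6/(-5 - 3) = 6/(-8) = 6*(-⅛) = -¾)
B(X, U) = U + X² (B(X, U) = X² + U = U + X²)
k(d, z) = -⅓ (k(d, z) = -⅚ + ((0 + 0) + 3)/6 = -⅚ + (0 + 3)/6 = -⅚ + (⅙)*3 = -⅚ + ½ = -⅓)
A(W) = ⅓ (A(W) = (⅙)*2 = ⅓)
r(f) = ⅓
-1429*r(k(-4, 2)) = -1429*⅓ = -1429/3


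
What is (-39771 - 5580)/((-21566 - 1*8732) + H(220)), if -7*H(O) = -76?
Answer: 105819/70670 ≈ 1.4974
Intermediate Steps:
H(O) = 76/7 (H(O) = -⅐*(-76) = 76/7)
(-39771 - 5580)/((-21566 - 1*8732) + H(220)) = (-39771 - 5580)/((-21566 - 1*8732) + 76/7) = -45351/((-21566 - 8732) + 76/7) = -45351/(-30298 + 76/7) = -45351/(-212010/7) = -45351*(-7/212010) = 105819/70670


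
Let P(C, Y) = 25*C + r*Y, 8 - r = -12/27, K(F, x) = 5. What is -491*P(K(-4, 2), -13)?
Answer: -67267/9 ≈ -7474.1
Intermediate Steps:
r = 76/9 (r = 8 - (-12)/27 = 8 - 1*(-4/9) = 8 + 4/9 = 76/9 ≈ 8.4444)
P(C, Y) = 25*C + 76*Y/9
-491*P(K(-4, 2), -13) = -491*(25*5 + (76/9)*(-13)) = -491*(125 - 988/9) = -491*137/9 = -67267/9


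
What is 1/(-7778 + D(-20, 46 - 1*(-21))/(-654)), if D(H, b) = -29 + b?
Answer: -327/2543425 ≈ -0.00012857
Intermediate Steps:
1/(-7778 + D(-20, 46 - 1*(-21))/(-654)) = 1/(-7778 + (-29 + (46 - 1*(-21)))/(-654)) = 1/(-7778 + (-29 + (46 + 21))*(-1/654)) = 1/(-7778 + (-29 + 67)*(-1/654)) = 1/(-7778 + 38*(-1/654)) = 1/(-7778 - 19/327) = 1/(-2543425/327) = -327/2543425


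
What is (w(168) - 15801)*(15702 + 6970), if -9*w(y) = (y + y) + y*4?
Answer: -360779536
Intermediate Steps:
w(y) = -2*y/3 (w(y) = -((y + y) + y*4)/9 = -(2*y + 4*y)/9 = -2*y/3)
(w(168) - 15801)*(15702 + 6970) = (-⅔*168 - 15801)*(15702 + 6970) = (-112 - 15801)*22672 = -15913*22672 = -360779536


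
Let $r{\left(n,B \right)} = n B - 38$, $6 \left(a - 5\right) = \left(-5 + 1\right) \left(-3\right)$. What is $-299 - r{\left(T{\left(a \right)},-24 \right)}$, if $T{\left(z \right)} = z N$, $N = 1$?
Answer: $-93$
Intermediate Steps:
$a = 7$ ($a = 5 + \frac{\left(-5 + 1\right) \left(-3\right)}{6} = 5 + \frac{\left(-4\right) \left(-3\right)}{6} = 5 + \frac{1}{6} \cdot 12 = 5 + 2 = 7$)
$T{\left(z \right)} = z$ ($T{\left(z \right)} = z 1 = z$)
$r{\left(n,B \right)} = -38 + B n$ ($r{\left(n,B \right)} = B n - 38 = -38 + B n$)
$-299 - r{\left(T{\left(a \right)},-24 \right)} = -299 - \left(-38 - 168\right) = -299 - -206 = -299 + 206 = -93$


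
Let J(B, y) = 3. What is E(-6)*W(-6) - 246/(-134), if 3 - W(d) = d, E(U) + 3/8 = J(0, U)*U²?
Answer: 520167/536 ≈ 970.46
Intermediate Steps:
E(U) = -3/8 + 3*U²
W(d) = 3 - d
E(-6)*W(-6) - 246/(-134) = (-3/8 + 3*(-6)²)*(3 - 1*(-6)) - 246/(-134) = (-3/8 + 3*36)*(3 + 6) - 246*(-1/134) = (-3/8 + 108)*9 + 123/67 = (861/8)*9 + 123/67 = 7749/8 + 123/67 = 520167/536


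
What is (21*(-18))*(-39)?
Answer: 14742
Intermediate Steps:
(21*(-18))*(-39) = -378*(-39) = 14742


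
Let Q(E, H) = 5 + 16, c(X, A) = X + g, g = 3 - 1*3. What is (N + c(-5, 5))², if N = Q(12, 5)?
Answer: 256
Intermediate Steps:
g = 0 (g = 3 - 3 = 0)
c(X, A) = X (c(X, A) = X + 0 = X)
Q(E, H) = 21
N = 21
(N + c(-5, 5))² = (21 - 5)² = 16² = 256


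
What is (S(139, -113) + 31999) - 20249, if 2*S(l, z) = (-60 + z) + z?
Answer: 11607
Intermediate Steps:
S(l, z) = -30 + z (S(l, z) = ((-60 + z) + z)/2 = (-60 + 2*z)/2 = -30 + z)
(S(139, -113) + 31999) - 20249 = ((-30 - 113) + 31999) - 20249 = (-143 + 31999) - 20249 = 31856 - 20249 = 11607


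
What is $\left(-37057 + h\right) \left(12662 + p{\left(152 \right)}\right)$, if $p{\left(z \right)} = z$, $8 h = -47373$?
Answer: $- \frac{2202912403}{4} \approx -5.5073 \cdot 10^{8}$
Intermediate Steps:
$h = - \frac{47373}{8}$ ($h = \frac{1}{8} \left(-47373\right) = - \frac{47373}{8} \approx -5921.6$)
$\left(-37057 + h\right) \left(12662 + p{\left(152 \right)}\right) = \left(-37057 - \frac{47373}{8}\right) \left(12662 + 152\right) = \left(- \frac{343829}{8}\right) 12814 = - \frac{2202912403}{4}$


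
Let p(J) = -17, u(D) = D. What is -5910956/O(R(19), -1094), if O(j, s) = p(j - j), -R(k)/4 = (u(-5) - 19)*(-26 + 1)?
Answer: 5910956/17 ≈ 3.4770e+5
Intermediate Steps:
R(k) = -2400 (R(k) = -4*(-5 - 19)*(-26 + 1) = -(-96)*(-25) = -4*600 = -2400)
O(j, s) = -17
-5910956/O(R(19), -1094) = -5910956/(-17) = -5910956*(-1/17) = 5910956/17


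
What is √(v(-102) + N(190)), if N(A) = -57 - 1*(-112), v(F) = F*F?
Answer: √10459 ≈ 102.27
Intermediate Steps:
v(F) = F²
N(A) = 55 (N(A) = -57 + 112 = 55)
√(v(-102) + N(190)) = √((-102)² + 55) = √(10404 + 55) = √10459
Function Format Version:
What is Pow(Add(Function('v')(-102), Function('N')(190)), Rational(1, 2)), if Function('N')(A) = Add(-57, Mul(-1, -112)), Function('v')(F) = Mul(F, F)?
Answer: Pow(10459, Rational(1, 2)) ≈ 102.27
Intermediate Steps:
Function('v')(F) = Pow(F, 2)
Function('N')(A) = 55 (Function('N')(A) = Add(-57, 112) = 55)
Pow(Add(Function('v')(-102), Function('N')(190)), Rational(1, 2)) = Pow(Add(Pow(-102, 2), 55), Rational(1, 2)) = Pow(Add(10404, 55), Rational(1, 2)) = Pow(10459, Rational(1, 2))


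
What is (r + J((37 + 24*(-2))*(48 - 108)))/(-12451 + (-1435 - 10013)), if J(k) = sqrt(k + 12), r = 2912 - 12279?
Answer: 9367/23899 - 4*sqrt(42)/23899 ≈ 0.39086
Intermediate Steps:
r = -9367
J(k) = sqrt(12 + k)
(r + J((37 + 24*(-2))*(48 - 108)))/(-12451 + (-1435 - 10013)) = (-9367 + sqrt(12 + (37 + 24*(-2))*(48 - 108)))/(-12451 + (-1435 - 10013)) = (-9367 + sqrt(12 + (37 - 48)*(-60)))/(-12451 - 11448) = (-9367 + sqrt(12 - 11*(-60)))/(-23899) = (-9367 + sqrt(12 + 660))*(-1/23899) = (-9367 + sqrt(672))*(-1/23899) = (-9367 + 4*sqrt(42))*(-1/23899) = 9367/23899 - 4*sqrt(42)/23899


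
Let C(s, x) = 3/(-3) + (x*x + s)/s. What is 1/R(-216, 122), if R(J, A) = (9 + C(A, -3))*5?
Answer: 122/5535 ≈ 0.022042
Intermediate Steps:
C(s, x) = -1 + (s + x**2)/s (C(s, x) = 3*(-1/3) + (x**2 + s)/s = -1 + (s + x**2)/s)
R(J, A) = 45 + 45/A (R(J, A) = (9 + (-3)**2/A)*5 = (9 + 9/A)*5 = 45 + 45/A)
1/R(-216, 122) = 1/(45 + 45/122) = 1/(5535/122) = 122/5535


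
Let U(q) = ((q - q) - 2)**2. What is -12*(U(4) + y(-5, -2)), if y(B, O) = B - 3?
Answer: 48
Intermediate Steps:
y(B, O) = -3 + B
U(q) = 4 (U(q) = (0 - 2)**2 = (-2)**2 = 4)
-12*(U(4) + y(-5, -2)) = -12*(4 + (-3 - 5)) = -12*(4 - 8) = -12*(-4) = 48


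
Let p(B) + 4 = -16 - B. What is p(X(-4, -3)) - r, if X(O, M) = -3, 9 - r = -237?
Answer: -263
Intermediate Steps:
r = 246 (r = 9 - 1*(-237) = 9 + 237 = 246)
p(B) = -20 - B (p(B) = -4 + (-16 - B) = -20 - B)
p(X(-4, -3)) - r = (-20 - 1*(-3)) - 1*246 = (-20 + 3) - 246 = -17 - 246 = -263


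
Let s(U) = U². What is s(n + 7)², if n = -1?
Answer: 1296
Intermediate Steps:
s(n + 7)² = ((-1 + 7)²)² = (6²)² = 36² = 1296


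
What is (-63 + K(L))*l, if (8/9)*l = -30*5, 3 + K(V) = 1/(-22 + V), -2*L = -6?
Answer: 847125/76 ≈ 11146.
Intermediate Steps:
L = 3 (L = -1/2*(-6) = 3)
K(V) = -3 + 1/(-22 + V)
l = -675/4 (l = 9*(-30*5)/8 = (9/8)*(-150) = -675/4 ≈ -168.75)
(-63 + K(L))*l = (-63 + (67 - 3*3)/(-22 + 3))*(-675/4) = (-63 + (67 - 9)/(-19))*(-675/4) = (-63 - 1/19*58)*(-675/4) = (-63 - 58/19)*(-675/4) = -1255/19*(-675/4) = 847125/76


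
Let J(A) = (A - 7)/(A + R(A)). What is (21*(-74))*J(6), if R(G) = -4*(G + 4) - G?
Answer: -777/20 ≈ -38.850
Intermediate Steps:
R(G) = -16 - 5*G (R(G) = -4*(4 + G) - G = (-16 - 4*G) - G = -16 - 5*G)
J(A) = (-7 + A)/(-16 - 4*A) (J(A) = (A - 7)/(A + (-16 - 5*A)) = (-7 + A)/(-16 - 4*A))
(21*(-74))*J(6) = (21*(-74))*((7 - 1*6)/(4*(4 + 6))) = -777*(7 - 6)/(2*10) = -777/(2*10) = -1554*1/40 = -777/20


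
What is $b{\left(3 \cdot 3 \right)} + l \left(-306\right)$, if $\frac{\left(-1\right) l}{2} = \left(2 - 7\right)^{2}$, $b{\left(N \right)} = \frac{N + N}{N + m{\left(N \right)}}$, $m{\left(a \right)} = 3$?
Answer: $\frac{30603}{2} \approx 15302.0$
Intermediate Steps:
$b{\left(N \right)} = \frac{2 N}{3 + N}$ ($b{\left(N \right)} = \frac{N + N}{N + 3} = \frac{2 N}{3 + N}$)
$l = -50$ ($l = - 2 \left(2 - 7\right)^{2} = - 2 \left(-5\right)^{2} = \left(-2\right) 25 = -50$)
$b{\left(3 \cdot 3 \right)} + l \left(-306\right) = \frac{2 \cdot 3 \cdot 3}{3 + 3 \cdot 3} - -15300 = 2 \cdot 9 \frac{1}{3 + 9} + 15300 = 2 \cdot 9 \cdot \frac{1}{12} + 15300 = \frac{3}{2} + 15300 = \frac{30603}{2}$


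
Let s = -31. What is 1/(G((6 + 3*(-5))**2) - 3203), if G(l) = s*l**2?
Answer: -1/206594 ≈ -4.8404e-6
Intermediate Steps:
G(l) = -31*l**2
1/(G((6 + 3*(-5))**2) - 3203) = 1/(-31*(6 + 3*(-5))**4 - 3203) = 1/(-31*(6 - 15)**4 - 3203) = 1/(-31*((-9)**2)**2 - 3203) = 1/(-31*81**2 - 3203) = 1/(-31*6561 - 3203) = 1/(-203391 - 3203) = 1/(-206594) = -1/206594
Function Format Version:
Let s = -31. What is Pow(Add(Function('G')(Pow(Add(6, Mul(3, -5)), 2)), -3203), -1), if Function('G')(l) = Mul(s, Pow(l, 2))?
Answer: Rational(-1, 206594) ≈ -4.8404e-6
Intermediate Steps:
Function('G')(l) = Mul(-31, Pow(l, 2))
Pow(Add(Function('G')(Pow(Add(6, Mul(3, -5)), 2)), -3203), -1) = Pow(Add(Mul(-31, Pow(Pow(Add(6, Mul(3, -5)), 2), 2)), -3203), -1) = Pow(Add(Mul(-31, Pow(Pow(Add(6, -15), 2), 2)), -3203), -1) = Pow(Add(Mul(-31, Pow(Pow(-9, 2), 2)), -3203), -1) = Pow(Add(Mul(-31, Pow(81, 2)), -3203), -1) = Pow(Add(Mul(-31, 6561), -3203), -1) = Pow(Add(-203391, -3203), -1) = Pow(-206594, -1) = Rational(-1, 206594)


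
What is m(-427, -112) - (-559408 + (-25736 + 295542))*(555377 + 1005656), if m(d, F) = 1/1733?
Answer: 783451657274779/1733 ≈ 4.5208e+11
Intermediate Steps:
m(d, F) = 1/1733
m(-427, -112) - (-559408 + (-25736 + 295542))*(555377 + 1005656) = 1/1733 - (-559408 + (-25736 + 295542))*(555377 + 1005656) = 1/1733 - (-559408 + 269806)*1561033 = 1/1733 - (-289602)*1561033 = 1/1733 - 1*(-452078278866) = 1/1733 + 452078278866 = 783451657274779/1733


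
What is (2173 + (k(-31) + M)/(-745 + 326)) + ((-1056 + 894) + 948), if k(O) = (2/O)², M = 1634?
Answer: 1189897703/402659 ≈ 2955.1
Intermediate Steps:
k(O) = 4/O²
(2173 + (k(-31) + M)/(-745 + 326)) + ((-1056 + 894) + 948) = (2173 + (4/(-31)² + 1634)/(-745 + 326)) + ((-1056 + 894) + 948) = (2173 + (4*(1/961) + 1634)/(-419)) + (-162 + 948) = (2173 + (4/961 + 1634)*(-1/419)) + 786 = (2173 + (1570278/961)*(-1/419)) + 786 = (2173 - 1570278/402659) + 786 = 873407729/402659 + 786 = 1189897703/402659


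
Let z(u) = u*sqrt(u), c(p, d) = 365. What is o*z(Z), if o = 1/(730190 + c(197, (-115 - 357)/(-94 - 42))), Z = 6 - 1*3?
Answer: 3*sqrt(3)/730555 ≈ 7.1126e-6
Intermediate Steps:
Z = 3 (Z = 6 - 3 = 3)
z(u) = u**(3/2)
o = 1/730555 (o = 1/(730190 + 365) = 1/730555 ≈ 1.3688e-6)
o*z(Z) = 3**(3/2)/730555 = (3*sqrt(3))/730555 = 3*sqrt(3)/730555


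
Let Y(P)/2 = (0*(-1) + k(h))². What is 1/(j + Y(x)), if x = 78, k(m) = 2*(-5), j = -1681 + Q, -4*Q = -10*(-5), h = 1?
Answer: -2/2987 ≈ -0.00066957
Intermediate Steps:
Q = -25/2 (Q = -(-5)*(-5)/2 = -¼*50 = -25/2 ≈ -12.500)
j = -3387/2 (j = -1681 - 25/2 = -3387/2 ≈ -1693.5)
k(m) = -10
Y(P) = 200 (Y(P) = 2*(0*(-1) - 10)² = 2*(0 - 10)² = 2*(-10)² = 2*100 = 200)
1/(j + Y(x)) = 1/(-3387/2 + 200) = 1/(-2987/2) = -2/2987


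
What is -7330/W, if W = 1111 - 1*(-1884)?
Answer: -1466/599 ≈ -2.4474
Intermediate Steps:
W = 2995 (W = 1111 + 1884 = 2995)
-7330/W = -7330/2995 = -7330*1/2995 = -1466/599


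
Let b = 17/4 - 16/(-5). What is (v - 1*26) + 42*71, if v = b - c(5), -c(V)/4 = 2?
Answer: 59429/20 ≈ 2971.4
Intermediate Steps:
c(V) = -8 (c(V) = -4*2 = -8)
b = 149/20 (b = 17*(1/4) - 16*(-1/5) = 17/4 + 16/5 = 149/20 ≈ 7.4500)
v = 309/20 (v = 149/20 - 1*(-8) = 149/20 + 8 = 309/20 ≈ 15.450)
(v - 1*26) + 42*71 = (309/20 - 1*26) + 42*71 = (309/20 - 26) + 2982 = -211/20 + 2982 = 59429/20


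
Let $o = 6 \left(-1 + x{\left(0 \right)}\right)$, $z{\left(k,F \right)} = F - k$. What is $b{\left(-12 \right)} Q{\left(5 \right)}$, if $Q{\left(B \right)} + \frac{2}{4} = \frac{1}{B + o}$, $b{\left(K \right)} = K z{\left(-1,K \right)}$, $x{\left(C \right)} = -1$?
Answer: $- \frac{594}{7} \approx -84.857$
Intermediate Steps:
$b{\left(K \right)} = K \left(1 + K\right)$ ($b{\left(K \right)} = K \left(K - -1\right) = K \left(K + 1\right) = K \left(1 + K\right)$)
$o = -12$ ($o = 6 \left(-1 - 1\right) = 6 \left(-2\right) = -12$)
$Q{\left(B \right)} = - \frac{1}{2} + \frac{1}{-12 + B}$ ($Q{\left(B \right)} = - \frac{1}{2} + \frac{1}{B - 12} = - \frac{1}{2} + \frac{1}{-12 + B}$)
$b{\left(-12 \right)} Q{\left(5 \right)} = - 12 \left(1 - 12\right) \frac{14 - 5}{2 \left(-12 + 5\right)} = \left(-12\right) \left(-11\right) \frac{14 - 5}{2 \left(-7\right)} = 132 \cdot \frac{1}{2} \left(- \frac{1}{7}\right) 9 = 132 \left(- \frac{9}{14}\right) = - \frac{594}{7}$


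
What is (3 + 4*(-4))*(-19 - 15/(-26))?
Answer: 479/2 ≈ 239.50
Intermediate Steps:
(3 + 4*(-4))*(-19 - 15/(-26)) = (3 - 16)*(-19 - 15*(-1/26)) = -13*(-19 + 15/26) = -13*(-479/26) = 479/2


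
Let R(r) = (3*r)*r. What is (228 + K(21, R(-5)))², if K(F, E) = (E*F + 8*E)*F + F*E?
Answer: 2254160484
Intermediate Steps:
R(r) = 3*r²
K(F, E) = E*F + F*(8*E + E*F) (K(F, E) = (8*E + E*F)*F + E*F = F*(8*E + E*F) + E*F = E*F + F*(8*E + E*F))
(228 + K(21, R(-5)))² = (228 + (3*(-5)²)*21*(9 + 21))² = (228 + (3*25)*21*30)² = (228 + 75*21*30)² = (228 + 47250)² = 47478² = 2254160484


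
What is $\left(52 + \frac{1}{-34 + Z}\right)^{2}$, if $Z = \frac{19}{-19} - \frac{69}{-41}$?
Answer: $\frac{5039722081}{1865956} \approx 2700.9$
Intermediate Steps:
$Z = \frac{28}{41}$ ($Z = 19 \left(- \frac{1}{19}\right) - - \frac{69}{41} = -1 + \frac{69}{41} = \frac{28}{41} \approx 0.68293$)
$\left(52 + \frac{1}{-34 + Z}\right)^{2} = \left(52 + \frac{1}{-34 + \frac{28}{41}}\right)^{2} = \left(52 + \frac{1}{- \frac{1366}{41}}\right)^{2} = \left(52 - \frac{41}{1366}\right)^{2} = \left(\frac{70991}{1366}\right)^{2} = \frac{5039722081}{1865956}$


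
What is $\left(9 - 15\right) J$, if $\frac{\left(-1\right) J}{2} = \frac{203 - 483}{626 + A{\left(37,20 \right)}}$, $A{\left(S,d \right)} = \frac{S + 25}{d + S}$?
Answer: $- \frac{5985}{1117} \approx -5.3581$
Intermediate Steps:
$A{\left(S,d \right)} = \frac{25 + S}{S + d}$
$J = \frac{1995}{2234}$ ($J = - 2 \frac{203 - 483}{626 + \frac{25 + 37}{37 + 20}} = - 2 \left(- \frac{280}{626 + \frac{1}{57} \cdot 62}\right) = - 2 \left(- \frac{280}{626 + \frac{62}{57}}\right) = - 2 \left(- \frac{280}{\frac{35744}{57}}\right) = - 2 \left(\left(-280\right) \frac{57}{35744}\right) = \left(-2\right) \left(- \frac{1995}{4468}\right) = \frac{1995}{2234} \approx 0.89302$)
$\left(9 - 15\right) J = \left(9 - 15\right) \frac{1995}{2234} = \left(-6\right) \frac{1995}{2234} = - \frac{5985}{1117}$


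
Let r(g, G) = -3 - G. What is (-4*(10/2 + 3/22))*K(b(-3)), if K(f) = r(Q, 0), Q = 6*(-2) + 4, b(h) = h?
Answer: 678/11 ≈ 61.636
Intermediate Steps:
Q = -8 (Q = -12 + 4 = -8)
K(f) = -3 (K(f) = -3 - 1*0 = -3 + 0 = -3)
(-4*(10/2 + 3/22))*K(b(-3)) = -4*(10/2 + 3/22)*(-3) = -4*(10*(½) + 3*(1/22))*(-3) = -4*(5 + 3/22)*(-3) = -4*113/22*(-3) = -226/11*(-3) = 678/11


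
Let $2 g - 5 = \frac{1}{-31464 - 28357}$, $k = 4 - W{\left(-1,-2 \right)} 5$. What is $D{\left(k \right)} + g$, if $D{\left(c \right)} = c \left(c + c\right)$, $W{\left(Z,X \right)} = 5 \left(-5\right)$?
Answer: $\frac{29910649552}{59821} \approx 5.0 \cdot 10^{5}$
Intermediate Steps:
$W{\left(Z,X \right)} = -25$
$k = 500$ ($k = 4 \left(-1\right) \left(-25\right) 5 = 4 \cdot 25 \cdot 5 = 4 \cdot 125 = 500$)
$D{\left(c \right)} = 2 c^{2}$ ($D{\left(c \right)} = c 2 c = 2 c^{2}$)
$g = \frac{149552}{59821}$ ($g = \frac{5}{2} + \frac{1}{2 \left(-31464 - 28357\right)} = \frac{5}{2} + \frac{1}{2 \left(-59821\right)} = \frac{5}{2} + \frac{1}{2} \left(- \frac{1}{59821}\right) = \frac{5}{2} - \frac{1}{119642} = \frac{149552}{59821} \approx 2.5$)
$D{\left(k \right)} + g = 2 \cdot 500^{2} + \frac{149552}{59821} = 2 \cdot 250000 + \frac{149552}{59821} = 500000 + \frac{149552}{59821} = \frac{29910649552}{59821}$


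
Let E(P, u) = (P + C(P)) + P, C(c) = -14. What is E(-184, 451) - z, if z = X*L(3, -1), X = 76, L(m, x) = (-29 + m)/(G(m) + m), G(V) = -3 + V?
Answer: 830/3 ≈ 276.67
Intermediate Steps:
L(m, x) = (-29 + m)/(-3 + 2*m) (L(m, x) = (-29 + m)/((-3 + m) + m) = (-29 + m)/(-3 + 2*m))
E(P, u) = -14 + 2*P (E(P, u) = (P - 14) + P = (-14 + P) + P = -14 + 2*P)
z = -1976/3 (z = 76*((-29 + 3)/(-3 + 2*3)) = 76*(-26/(-3 + 6)) = 76*(-26/3) = -1976/3 ≈ -658.67)
E(-184, 451) - z = (-14 + 2*(-184)) - 1*(-1976/3) = (-14 - 368) + 1976/3 = -382 + 1976/3 = 830/3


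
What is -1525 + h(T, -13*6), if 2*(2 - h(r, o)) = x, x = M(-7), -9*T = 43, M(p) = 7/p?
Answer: -3045/2 ≈ -1522.5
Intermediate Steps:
T = -43/9 (T = -1/9*43 = -43/9 ≈ -4.7778)
x = -1 (x = 7/(-7) = 7*(-1/7) = -1)
h(r, o) = 5/2 (h(r, o) = 2 - 1/2*(-1) = 2 + 1/2 = 5/2)
-1525 + h(T, -13*6) = -1525 + 5/2 = -3045/2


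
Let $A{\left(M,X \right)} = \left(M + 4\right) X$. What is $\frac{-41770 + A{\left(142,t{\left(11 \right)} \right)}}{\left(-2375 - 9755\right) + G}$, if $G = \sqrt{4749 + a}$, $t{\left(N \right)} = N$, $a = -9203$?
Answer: $\frac{81198220}{24523559} + \frac{6694 i \sqrt{4454}}{24523559} \approx 3.311 + 0.018217 i$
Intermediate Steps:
$A{\left(M,X \right)} = X \left(4 + M\right)$ ($A{\left(M,X \right)} = \left(4 + M\right) X = X \left(4 + M\right)$)
$G = i \sqrt{4454}$ ($G = \sqrt{4749 - 9203} = \sqrt{-4454} = i \sqrt{4454} \approx 66.738 i$)
$\frac{-41770 + A{\left(142,t{\left(11 \right)} \right)}}{\left(-2375 - 9755\right) + G} = \frac{-41770 + 11 \left(4 + 142\right)}{\left(-2375 - 9755\right) + i \sqrt{4454}} = \frac{-41770 + 11 \cdot 146}{\left(-2375 - 9755\right) + i \sqrt{4454}} = \frac{-41770 + 1606}{-12130 + i \sqrt{4454}} = - \frac{40164}{-12130 + i \sqrt{4454}}$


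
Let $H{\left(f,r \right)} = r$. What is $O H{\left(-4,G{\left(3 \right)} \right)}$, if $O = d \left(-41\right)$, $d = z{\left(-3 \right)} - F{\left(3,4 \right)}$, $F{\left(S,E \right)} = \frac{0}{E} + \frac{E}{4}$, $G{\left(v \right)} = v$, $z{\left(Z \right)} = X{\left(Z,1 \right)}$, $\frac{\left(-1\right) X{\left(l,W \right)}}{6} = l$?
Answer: $-2091$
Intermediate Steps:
$X{\left(l,W \right)} = - 6 l$
$z{\left(Z \right)} = - 6 Z$
$F{\left(S,E \right)} = \frac{E}{4}$ ($F{\left(S,E \right)} = 0 + E \frac{1}{4} = 0 + \frac{E}{4} = \frac{E}{4}$)
$d = 17$ ($d = \left(-6\right) \left(-3\right) - \frac{1}{4} \cdot 4 = 18 - 1 = 17$)
$O = -697$ ($O = 17 \left(-41\right) = -697$)
$O H{\left(-4,G{\left(3 \right)} \right)} = \left(-697\right) 3 = -2091$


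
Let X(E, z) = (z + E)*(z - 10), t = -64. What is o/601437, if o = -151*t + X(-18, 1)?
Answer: 9817/601437 ≈ 0.016323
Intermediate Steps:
X(E, z) = (-10 + z)*(E + z) (X(E, z) = (E + z)*(-10 + z) = (-10 + z)*(E + z))
o = 9817 (o = -151*(-64) + (1² - 10*(-18) - 10*1 - 18*1) = 9664 + (1 + 180 - 10 - 18) = 9664 + 153 = 9817)
o/601437 = 9817/601437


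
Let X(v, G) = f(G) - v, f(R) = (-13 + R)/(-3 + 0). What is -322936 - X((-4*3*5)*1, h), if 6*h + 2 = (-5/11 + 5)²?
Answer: -351746234/1089 ≈ -3.2300e+5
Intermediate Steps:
h = 1129/363 (h = -⅓ + (-5/11 + 5)²/6 = -⅓ + (50/11)²/6 = -⅓ + (⅙)*(2500/121) = -⅓ + 1250/363 = 1129/363 ≈ 3.1102)
f(R) = 13/3 - R/3 (f(R) = (-13 + R)/(-3) = (-13 + R)*(-⅓) = 13/3 - R/3)
X(v, G) = 13/3 - v - G/3 (X(v, G) = (13/3 - G/3) - v = 13/3 - v - G/3)
-322936 - X((-4*3*5)*1, h) = -322936 - (13/3 - -4*3*5 - ⅓*1129/363) = -322936 - (13/3 - (-12*5) - 1129/1089) = -322936 - (13/3 - (-60) - 1129/1089) = -322936 - (13/3 - 1*(-60) - 1129/1089) = -322936 - (13/3 + 60 - 1129/1089) = -322936 - 1*68930/1089 = -322936 - 68930/1089 = -351746234/1089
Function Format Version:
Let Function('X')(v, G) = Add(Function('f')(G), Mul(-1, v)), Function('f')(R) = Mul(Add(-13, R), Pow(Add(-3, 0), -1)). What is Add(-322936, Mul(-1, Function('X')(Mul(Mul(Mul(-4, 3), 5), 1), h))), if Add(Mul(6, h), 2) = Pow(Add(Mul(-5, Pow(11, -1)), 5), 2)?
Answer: Rational(-351746234, 1089) ≈ -3.2300e+5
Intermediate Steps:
h = Rational(1129, 363) (h = Add(Rational(-1, 3), Mul(Rational(1, 6), Pow(Add(Mul(-5, Pow(11, -1)), 5), 2))) = Add(Rational(-1, 3), Mul(Rational(1, 6), Pow(Add(Mul(-5, Rational(1, 11)), 5), 2))) = Add(Rational(-1, 3), Mul(Rational(1, 6), Pow(Add(Rational(-5, 11), 5), 2))) = Add(Rational(-1, 3), Mul(Rational(1, 6), Pow(Rational(50, 11), 2))) = Add(Rational(-1, 3), Mul(Rational(1, 6), Rational(2500, 121))) = Add(Rational(-1, 3), Rational(1250, 363)) = Rational(1129, 363) ≈ 3.1102)
Function('f')(R) = Add(Rational(13, 3), Mul(Rational(-1, 3), R)) (Function('f')(R) = Mul(Add(-13, R), Pow(-3, -1)) = Mul(Add(-13, R), Rational(-1, 3)) = Add(Rational(13, 3), Mul(Rational(-1, 3), R)))
Function('X')(v, G) = Add(Rational(13, 3), Mul(-1, v), Mul(Rational(-1, 3), G)) (Function('X')(v, G) = Add(Add(Rational(13, 3), Mul(Rational(-1, 3), G)), Mul(-1, v)) = Add(Rational(13, 3), Mul(-1, v), Mul(Rational(-1, 3), G)))
Add(-322936, Mul(-1, Function('X')(Mul(Mul(Mul(-4, 3), 5), 1), h))) = Add(-322936, Mul(-1, Add(Rational(13, 3), Mul(-1, Mul(Mul(Mul(-4, 3), 5), 1)), Mul(Rational(-1, 3), Rational(1129, 363))))) = Add(-322936, Mul(-1, Add(Rational(13, 3), Mul(-1, Mul(Mul(-12, 5), 1)), Rational(-1129, 1089)))) = Add(-322936, Mul(-1, Add(Rational(13, 3), Mul(-1, Mul(-60, 1)), Rational(-1129, 1089)))) = Add(-322936, Mul(-1, Add(Rational(13, 3), Mul(-1, -60), Rational(-1129, 1089)))) = Add(-322936, Mul(-1, Add(Rational(13, 3), 60, Rational(-1129, 1089)))) = Add(-322936, Mul(-1, Rational(68930, 1089))) = Add(-322936, Rational(-68930, 1089)) = Rational(-351746234, 1089)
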